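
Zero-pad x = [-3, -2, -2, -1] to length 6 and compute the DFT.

Original 4-point DFT: [-8, -1+1i, -2, -1-1i]
Zero-padded 6-point DFT provides frequency interpolation.

DFT_6([x, 0, ...]) = [-8, -2.0000+3.4641i, -2, -2, -2, -2.0000-3.4641i]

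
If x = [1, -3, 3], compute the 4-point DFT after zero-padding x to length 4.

Original 3-point DFT: [1, 1.0000+5.1962i, 1.0000-5.1962i]
Zero-padded 4-point DFT provides frequency interpolation.

DFT_4([x, 0, ...]) = [1, -2+3i, 7, -2-3i]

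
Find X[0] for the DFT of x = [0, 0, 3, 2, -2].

X[0] = Σ(n=0 to 4) x[n] · ω_5^0 = Σ x[n]
= (0) + (0) + (3) + (2) + (-2)

X[0] = 3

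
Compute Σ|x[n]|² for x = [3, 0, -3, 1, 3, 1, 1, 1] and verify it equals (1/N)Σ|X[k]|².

Time domain:
Σ|x[n]|² = |3|² + |0|² + |-3|² + |1|² + |3|² + |1|² + |1|² + |1|² = 31.0000

Frequency domain:
(1/8)Σ|X[k]|² = (1/8)(|7|² + |-0.7071+4.7071i|² + |8+1i|² + |0.7071-3.2929i|² + |1|² + |0.7071+3.2929i|² + |8-1i|² + |-0.7071-4.7071i|²) = (1/8)·248.0000 = 31.0000

Both sides agree, confirming Parseval's theorem.

Σ|x[n]|² = (1/N)Σ|X[k]|² = 31.0000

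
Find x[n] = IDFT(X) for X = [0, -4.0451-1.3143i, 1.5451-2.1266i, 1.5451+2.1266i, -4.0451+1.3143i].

x[n] = (1/5) Σ(k=0 to 4) X[k] · e^(2πikn/5)

Computing each x[n]:
x[0] = -1
x[1] = 0
x[2] = 1
x[3] = 2
x[4] = -2

x = [-1, 0, 1, 2, -2]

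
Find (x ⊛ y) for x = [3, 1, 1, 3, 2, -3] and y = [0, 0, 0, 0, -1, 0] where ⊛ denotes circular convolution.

(x ⊛ y)[n] = Σ(m=0 to 5) x[m] · y[(n-m) mod 6]

Computing each output sample:
(x ⊛ y)[0] = -1
(x ⊛ y)[1] = -3
(x ⊛ y)[2] = -2
(x ⊛ y)[3] = 3
(x ⊛ y)[4] = -3
(x ⊛ y)[5] = -1

x ⊛ y = [-1, -3, -2, 3, -3, -1]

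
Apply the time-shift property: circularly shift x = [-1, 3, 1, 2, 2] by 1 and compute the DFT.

Time shift by 1: X_shifted[k] = ω_5^(1k) · X[k]
Shifted x = [2, -1, 3, 1, 2]

DFT(x[n-1]) = [7, -0.9271+1.6776i, 2.4271+3.6655i, 2.4271-3.6655i, -0.9271-1.6776i]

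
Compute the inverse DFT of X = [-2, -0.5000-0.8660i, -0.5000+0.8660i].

x[n] = (1/3) Σ(k=0 to 2) X[k] · e^(2πikn/3)

Computing each x[n]:
x[0] = -1
x[1] = 0
x[2] = -1

x = [-1, 0, -1]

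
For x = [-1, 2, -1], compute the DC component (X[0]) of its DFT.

X[0] = Σ(n=0 to 2) x[n] · ω_3^0 = Σ x[n]
= (-1) + (2) + (-1)

X[0] = 0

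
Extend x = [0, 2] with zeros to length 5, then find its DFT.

Original 2-point DFT: [2, -2]
Zero-padded 5-point DFT provides frequency interpolation.

DFT_5([x, 0, ...]) = [2, 0.6180-1.9021i, -1.6180-1.1756i, -1.6180+1.1756i, 0.6180+1.9021i]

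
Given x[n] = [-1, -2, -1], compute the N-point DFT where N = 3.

X[k] = Σ(n=0 to 2) x[n] · ω_3^(nk)
where ω_3 = e^(-2πi/3)

Computing each X[k]:
X[0] = -4
X[1] = 0.5000+0.8660i
X[2] = 0.5000-0.8660i

X = [-4, 0.5000+0.8660i, 0.5000-0.8660i]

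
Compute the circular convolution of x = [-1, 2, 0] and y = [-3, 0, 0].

(x ⊛ y)[n] = Σ(m=0 to 2) x[m] · y[(n-m) mod 3]

Computing each output sample:
(x ⊛ y)[0] = 3
(x ⊛ y)[1] = -6
(x ⊛ y)[2] = 0

x ⊛ y = [3, -6, 0]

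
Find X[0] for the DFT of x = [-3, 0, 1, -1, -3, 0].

X[0] = Σ(n=0 to 5) x[n] · ω_6^0 = Σ x[n]
= (-3) + (0) + (1) + (-1) + (-3) + (0)

X[0] = -6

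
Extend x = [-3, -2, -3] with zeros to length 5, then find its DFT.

Original 3-point DFT: [-8, -0.5000-0.8660i, -0.5000+0.8660i]
Zero-padded 5-point DFT provides frequency interpolation.

DFT_5([x, 0, ...]) = [-8, -1.1910+3.6655i, -2.3090-1.6776i, -2.3090+1.6776i, -1.1910-3.6655i]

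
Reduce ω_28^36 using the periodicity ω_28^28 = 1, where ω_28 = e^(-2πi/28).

Since ω_28^28 = 1, powers reduce modulo 28.
36 mod 28 = 8
So ω_28^36 = ω_28^8 = e^(-2πi·8/28)

ω_28^36 = ω_28^8 = -0.2225-0.9749i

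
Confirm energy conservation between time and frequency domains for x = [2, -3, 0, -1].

Time domain:
Σ|x[n]|² = |2|² + |-3|² + |0|² + |-1|² = 14.0000

Frequency domain:
(1/4)Σ|X[k]|² = (1/4)(|-2|² + |2+2i|² + |6|² + |2-2i|²) = (1/4)·56.0000 = 14.0000

Both sides agree, confirming Parseval's theorem.

Σ|x[n]|² = (1/N)Σ|X[k]|² = 14.0000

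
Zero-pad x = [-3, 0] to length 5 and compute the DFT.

Original 2-point DFT: [-3, -3]
Zero-padded 5-point DFT provides frequency interpolation.

DFT_5([x, 0, ...]) = [-3, -3, -3, -3, -3]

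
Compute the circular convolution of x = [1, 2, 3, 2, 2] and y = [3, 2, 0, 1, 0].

(x ⊛ y)[n] = Σ(m=0 to 4) x[m] · y[(n-m) mod 5]

Computing each output sample:
(x ⊛ y)[0] = 10
(x ⊛ y)[1] = 10
(x ⊛ y)[2] = 15
(x ⊛ y)[3] = 13
(x ⊛ y)[4] = 12

x ⊛ y = [10, 10, 15, 13, 12]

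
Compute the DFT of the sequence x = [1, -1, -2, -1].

X[k] = Σ(n=0 to 3) x[n] · ω_4^(nk)
where ω_4 = e^(-2πi/4)

Computing each X[k]:
X[0] = -3
X[1] = 3
X[2] = 1
X[3] = 3

X = [-3, 3, 1, 3]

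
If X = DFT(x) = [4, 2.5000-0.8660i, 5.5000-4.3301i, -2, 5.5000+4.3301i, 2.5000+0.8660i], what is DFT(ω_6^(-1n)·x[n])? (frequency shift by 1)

Modulation property: DFT(ω_6^(-1n)·x[n]) = X[(k-1) mod 6], so circularly shift X by 1 positions.

X[k-1] = [2.5000+0.8660i, 4, 2.5000-0.8660i, 5.5000-4.3301i, -2, 5.5000+4.3301i]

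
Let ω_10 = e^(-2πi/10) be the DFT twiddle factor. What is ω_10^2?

ω_10^2 = e^(-2πi·2/10)
= cos(-2π·2/10) + i·sin(-2π·2/10)
= cos(-4π/10) + i·sin(-4π/10)

ω_10^2 = cos(-4π/10) + i·sin(-4π/10) = 0.3090-0.9511i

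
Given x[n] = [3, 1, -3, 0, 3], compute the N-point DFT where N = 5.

X[k] = Σ(n=0 to 4) x[n] · ω_5^(nk)
where ω_5 = e^(-2πi/5)

Computing each X[k]:
X[0] = 4
X[1] = 6.6631+3.6655i
X[2] = -1.1631-1.6776i
X[3] = -1.1631+1.6776i
X[4] = 6.6631-3.6655i

X = [4, 6.6631+3.6655i, -1.1631-1.6776i, -1.1631+1.6776i, 6.6631-3.6655i]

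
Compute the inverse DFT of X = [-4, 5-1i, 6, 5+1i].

x[n] = (1/4) Σ(k=0 to 3) X[k] · e^(2πikn/4)

Computing each x[n]:
x[0] = 3
x[1] = -2
x[2] = -2
x[3] = -3

x = [3, -2, -2, -3]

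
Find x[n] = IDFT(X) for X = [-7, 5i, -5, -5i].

x[n] = (1/4) Σ(k=0 to 3) X[k] · e^(2πikn/4)

Computing each x[n]:
x[0] = -3
x[1] = -3
x[2] = -3
x[3] = 2

x = [-3, -3, -3, 2]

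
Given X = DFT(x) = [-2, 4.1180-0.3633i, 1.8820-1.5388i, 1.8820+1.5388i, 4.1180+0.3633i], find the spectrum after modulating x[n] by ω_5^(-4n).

Modulation property: DFT(ω_5^(-4n)·x[n]) = X[(k-4) mod 5], so circularly shift X by 4 positions.

X[k-4] = [4.1180-0.3633i, 1.8820-1.5388i, 1.8820+1.5388i, 4.1180+0.3633i, -2]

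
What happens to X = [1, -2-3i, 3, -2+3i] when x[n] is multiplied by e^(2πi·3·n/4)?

Modulation property: DFT(ω_4^(-3n)·x[n]) = X[(k-3) mod 4], so circularly shift X by 3 positions.

X[k-3] = [-2-3i, 3, -2+3i, 1]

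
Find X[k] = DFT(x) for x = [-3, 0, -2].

X[k] = Σ(n=0 to 2) x[n] · ω_3^(nk)
where ω_3 = e^(-2πi/3)

Computing each X[k]:
X[0] = -5
X[1] = -2.0000-1.7321i
X[2] = -2.0000+1.7321i

X = [-5, -2.0000-1.7321i, -2.0000+1.7321i]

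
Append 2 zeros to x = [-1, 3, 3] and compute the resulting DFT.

Original 3-point DFT: [5, -4, -4]
Zero-padded 5-point DFT provides frequency interpolation.

DFT_5([x, 0, ...]) = [5, -2.5000-4.6165i, -2.5000+1.0898i, -2.5000-1.0898i, -2.5000+4.6165i]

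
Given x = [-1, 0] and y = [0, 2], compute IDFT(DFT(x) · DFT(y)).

(x ⊛ y)[n] = Σ(m=0 to 1) x[m] · y[(n-m) mod 2]

Computing each output sample:
(x ⊛ y)[0] = 0
(x ⊛ y)[1] = -2

x ⊛ y = [0, -2]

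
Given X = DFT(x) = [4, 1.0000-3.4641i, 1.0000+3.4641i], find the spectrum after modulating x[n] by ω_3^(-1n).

Modulation property: DFT(ω_3^(-1n)·x[n]) = X[(k-1) mod 3], so circularly shift X by 1 positions.

X[k-1] = [1.0000+3.4641i, 4, 1.0000-3.4641i]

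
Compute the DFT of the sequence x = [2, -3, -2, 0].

X[k] = Σ(n=0 to 3) x[n] · ω_4^(nk)
where ω_4 = e^(-2πi/4)

Computing each X[k]:
X[0] = -3
X[1] = 4+3i
X[2] = 3
X[3] = 4-3i

X = [-3, 4+3i, 3, 4-3i]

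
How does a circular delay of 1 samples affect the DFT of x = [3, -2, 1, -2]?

Time shift by 1: X_shifted[k] = ω_4^(1k) · X[k]
Shifted x = [-2, 3, -2, 1]

DFT(x[n-1]) = [0, -2i, -8, 2i]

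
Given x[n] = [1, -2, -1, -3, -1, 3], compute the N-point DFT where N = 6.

X[k] = Σ(n=0 to 5) x[n] · ω_6^(nk)
where ω_6 = e^(-2πi/6)

Computing each X[k]:
X[0] = -3
X[1] = 5.5000+4.3301i
X[2] = -1.5000+4.3301i
X[3] = 1
X[4] = -1.5000-4.3301i
X[5] = 5.5000-4.3301i

X = [-3, 5.5000+4.3301i, -1.5000+4.3301i, 1, -1.5000-4.3301i, 5.5000-4.3301i]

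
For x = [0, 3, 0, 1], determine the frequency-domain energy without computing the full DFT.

Parseval: Σ|x[n]|² = (1/N)Σ|X[k]|², so Σ|X[k]|² = N·Σ|x[n]|² = 4·10.0000

Σ|X[k]|² = N·Σ|x[n]|² = 4·10.0000 = 40.0000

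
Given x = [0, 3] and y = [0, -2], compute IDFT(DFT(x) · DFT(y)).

(x ⊛ y)[n] = Σ(m=0 to 1) x[m] · y[(n-m) mod 2]

Computing each output sample:
(x ⊛ y)[0] = -6
(x ⊛ y)[1] = 0

x ⊛ y = [-6, 0]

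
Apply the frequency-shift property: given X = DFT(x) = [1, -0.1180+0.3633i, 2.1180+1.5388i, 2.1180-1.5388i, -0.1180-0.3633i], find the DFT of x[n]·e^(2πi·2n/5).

Modulation property: DFT(ω_5^(-2n)·x[n]) = X[(k-2) mod 5], so circularly shift X by 2 positions.

X[k-2] = [2.1180-1.5388i, -0.1180-0.3633i, 1, -0.1180+0.3633i, 2.1180+1.5388i]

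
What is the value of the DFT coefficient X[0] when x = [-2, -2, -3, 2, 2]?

X[0] = Σ(n=0 to 4) x[n] · ω_5^0 = Σ x[n]
= (-2) + (-2) + (-3) + (2) + (2)

X[0] = -3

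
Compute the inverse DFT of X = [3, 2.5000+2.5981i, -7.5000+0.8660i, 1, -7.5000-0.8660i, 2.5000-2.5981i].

x[n] = (1/6) Σ(k=0 to 5) X[k] · e^(2πikn/6)

Computing each x[n]:
x[0] = -1
x[1] = 1
x[2] = 1
x[3] = -3
x[4] = 2
x[5] = 3

x = [-1, 1, 1, -3, 2, 3]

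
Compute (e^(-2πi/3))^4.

Since ω_3^3 = 1, powers reduce modulo 3.
4 mod 3 = 1
So ω_3^4 = ω_3^1 = e^(-2πi·1/3)

ω_3^4 = ω_3^1 = -0.5000-0.8660i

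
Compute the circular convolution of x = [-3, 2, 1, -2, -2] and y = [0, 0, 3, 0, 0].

(x ⊛ y)[n] = Σ(m=0 to 4) x[m] · y[(n-m) mod 5]

Computing each output sample:
(x ⊛ y)[0] = -6
(x ⊛ y)[1] = -6
(x ⊛ y)[2] = -9
(x ⊛ y)[3] = 6
(x ⊛ y)[4] = 3

x ⊛ y = [-6, -6, -9, 6, 3]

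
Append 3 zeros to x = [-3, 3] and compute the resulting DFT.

Original 2-point DFT: [0, -6]
Zero-padded 5-point DFT provides frequency interpolation.

DFT_5([x, 0, ...]) = [0, -2.0729-2.8532i, -5.4271-1.7634i, -5.4271+1.7634i, -2.0729+2.8532i]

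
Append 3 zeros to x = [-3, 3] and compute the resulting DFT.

Original 2-point DFT: [0, -6]
Zero-padded 5-point DFT provides frequency interpolation.

DFT_5([x, 0, ...]) = [0, -2.0729-2.8532i, -5.4271-1.7634i, -5.4271+1.7634i, -2.0729+2.8532i]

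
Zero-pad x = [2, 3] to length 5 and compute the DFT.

Original 2-point DFT: [5, -1]
Zero-padded 5-point DFT provides frequency interpolation.

DFT_5([x, 0, ...]) = [5, 2.9271-2.8532i, -0.4271-1.7634i, -0.4271+1.7634i, 2.9271+2.8532i]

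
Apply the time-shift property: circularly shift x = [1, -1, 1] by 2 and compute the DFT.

Time shift by 2: X_shifted[k] = ω_3^(2k) · X[k]
Shifted x = [-1, 1, 1]

DFT(x[n-2]) = [1, -2, -2]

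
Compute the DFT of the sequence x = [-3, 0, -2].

X[k] = Σ(n=0 to 2) x[n] · ω_3^(nk)
where ω_3 = e^(-2πi/3)

Computing each X[k]:
X[0] = -5
X[1] = -2.0000-1.7321i
X[2] = -2.0000+1.7321i

X = [-5, -2.0000-1.7321i, -2.0000+1.7321i]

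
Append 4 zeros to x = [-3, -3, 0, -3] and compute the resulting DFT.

Original 4-point DFT: [-9, -3, 3, -3]
Zero-padded 8-point DFT provides frequency interpolation.

DFT_8([x, 0, ...]) = [-9, -3.0000+4.2426i, -3, -3.0000+4.2426i, 3, -3.0000-4.2426i, -3, -3.0000-4.2426i]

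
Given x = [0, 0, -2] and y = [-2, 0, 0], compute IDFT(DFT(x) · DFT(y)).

(x ⊛ y)[n] = Σ(m=0 to 2) x[m] · y[(n-m) mod 3]

Computing each output sample:
(x ⊛ y)[0] = 0
(x ⊛ y)[1] = 0
(x ⊛ y)[2] = 4

x ⊛ y = [0, 0, 4]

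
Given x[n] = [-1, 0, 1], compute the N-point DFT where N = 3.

X[k] = Σ(n=0 to 2) x[n] · ω_3^(nk)
where ω_3 = e^(-2πi/3)

Computing each X[k]:
X[0] = 0
X[1] = -1.5000+0.8660i
X[2] = -1.5000-0.8660i

X = [0, -1.5000+0.8660i, -1.5000-0.8660i]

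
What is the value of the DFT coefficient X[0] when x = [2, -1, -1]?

X[0] = Σ(n=0 to 2) x[n] · ω_3^0 = Σ x[n]
= (2) + (-1) + (-1)

X[0] = 0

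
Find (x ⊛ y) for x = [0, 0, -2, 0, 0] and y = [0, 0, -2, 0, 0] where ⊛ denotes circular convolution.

(x ⊛ y)[n] = Σ(m=0 to 4) x[m] · y[(n-m) mod 5]

Computing each output sample:
(x ⊛ y)[0] = 0
(x ⊛ y)[1] = 0
(x ⊛ y)[2] = 0
(x ⊛ y)[3] = 0
(x ⊛ y)[4] = 4

x ⊛ y = [0, 0, 0, 0, 4]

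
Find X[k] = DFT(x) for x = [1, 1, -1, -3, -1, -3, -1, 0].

X[k] = Σ(n=0 to 7) x[n] · ω_8^(nk)
where ω_8 = e^(-2πi/8)

Computing each X[k]:
X[0] = -7
X[1] = 6.9497-0.7071i
X[2] = 2-1i
X[3] = -2.9497-0.7071i
X[4] = 3
X[5] = -2.9497+0.7071i
X[6] = 2+1i
X[7] = 6.9497+0.7071i

X = [-7, 6.9497-0.7071i, 2-1i, -2.9497-0.7071i, 3, -2.9497+0.7071i, 2+1i, 6.9497+0.7071i]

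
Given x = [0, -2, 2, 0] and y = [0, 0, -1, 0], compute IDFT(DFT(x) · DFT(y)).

(x ⊛ y)[n] = Σ(m=0 to 3) x[m] · y[(n-m) mod 4]

Computing each output sample:
(x ⊛ y)[0] = -2
(x ⊛ y)[1] = 0
(x ⊛ y)[2] = 0
(x ⊛ y)[3] = 2

x ⊛ y = [-2, 0, 0, 2]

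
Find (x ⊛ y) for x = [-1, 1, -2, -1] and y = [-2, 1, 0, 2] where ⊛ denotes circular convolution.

(x ⊛ y)[n] = Σ(m=0 to 3) x[m] · y[(n-m) mod 4]

Computing each output sample:
(x ⊛ y)[0] = 3
(x ⊛ y)[1] = -7
(x ⊛ y)[2] = 3
(x ⊛ y)[3] = -2

x ⊛ y = [3, -7, 3, -2]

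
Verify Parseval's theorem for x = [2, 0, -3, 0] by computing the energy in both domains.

Time domain:
Σ|x[n]|² = |2|² + |0|² + |-3|² + |0|² = 13.0000

Frequency domain:
(1/4)Σ|X[k]|² = (1/4)(|-1|² + |5|² + |-1|² + |5|²) = (1/4)·52.0000 = 13.0000

Both sides agree, confirming Parseval's theorem.

Σ|x[n]|² = (1/N)Σ|X[k]|² = 13.0000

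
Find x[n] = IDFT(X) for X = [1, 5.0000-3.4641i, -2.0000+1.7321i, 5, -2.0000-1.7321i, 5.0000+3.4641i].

x[n] = (1/6) Σ(k=0 to 5) X[k] · e^(2πikn/6)

Computing each x[n]:
x[0] = 2
x[1] = 1
x[2] = 2
x[3] = -3
x[4] = -1
x[5] = 0

x = [2, 1, 2, -3, -1, 0]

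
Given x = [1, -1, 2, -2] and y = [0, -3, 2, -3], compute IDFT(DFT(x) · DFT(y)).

(x ⊛ y)[n] = Σ(m=0 to 3) x[m] · y[(n-m) mod 4]

Computing each output sample:
(x ⊛ y)[0] = 13
(x ⊛ y)[1] = -13
(x ⊛ y)[2] = 11
(x ⊛ y)[3] = -11

x ⊛ y = [13, -13, 11, -11]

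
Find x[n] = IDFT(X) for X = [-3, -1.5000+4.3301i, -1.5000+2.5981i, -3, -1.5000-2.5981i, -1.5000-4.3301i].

x[n] = (1/6) Σ(k=0 to 5) X[k] · e^(2πikn/6)

Computing each x[n]:
x[0] = -2
x[1] = -2
x[2] = -1
x[3] = 0
x[4] = 0
x[5] = 2

x = [-2, -2, -1, 0, 0, 2]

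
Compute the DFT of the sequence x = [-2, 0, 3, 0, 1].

X[k] = Σ(n=0 to 4) x[n] · ω_5^(nk)
where ω_5 = e^(-2πi/5)

Computing each X[k]:
X[0] = 2
X[1] = -4.1180-0.8123i
X[2] = -1.8820+3.4410i
X[3] = -1.8820-3.4410i
X[4] = -4.1180+0.8123i

X = [2, -4.1180-0.8123i, -1.8820+3.4410i, -1.8820-3.4410i, -4.1180+0.8123i]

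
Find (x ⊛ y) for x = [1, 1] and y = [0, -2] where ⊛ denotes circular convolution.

(x ⊛ y)[n] = Σ(m=0 to 1) x[m] · y[(n-m) mod 2]

Computing each output sample:
(x ⊛ y)[0] = -2
(x ⊛ y)[1] = -2

x ⊛ y = [-2, -2]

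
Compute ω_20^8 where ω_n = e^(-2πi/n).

ω_20^8 = e^(-2πi·8/20)
= cos(-2π·8/20) + i·sin(-2π·8/20)
= cos(-16π/20) + i·sin(-16π/20)

ω_20^8 = cos(-16π/20) + i·sin(-16π/20) = -0.8090-0.5878i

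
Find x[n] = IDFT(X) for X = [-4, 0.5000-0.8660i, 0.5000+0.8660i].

x[n] = (1/3) Σ(k=0 to 2) X[k] · e^(2πikn/3)

Computing each x[n]:
x[0] = -1
x[1] = -1
x[2] = -2

x = [-1, -1, -2]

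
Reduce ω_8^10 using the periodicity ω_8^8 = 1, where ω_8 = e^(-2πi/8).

Since ω_8^8 = 1, powers reduce modulo 8.
10 mod 8 = 2
So ω_8^10 = ω_8^2 = e^(-2πi·2/8)

ω_8^10 = ω_8^2 = -1i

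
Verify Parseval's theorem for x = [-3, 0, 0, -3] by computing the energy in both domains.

Time domain:
Σ|x[n]|² = |-3|² + |0|² + |0|² + |-3|² = 18.0000

Frequency domain:
(1/4)Σ|X[k]|² = (1/4)(|-6|² + |-3-3i|² + |0|² + |-3+3i|²) = (1/4)·72.0000 = 18.0000

Both sides agree, confirming Parseval's theorem.

Σ|x[n]|² = (1/N)Σ|X[k]|² = 18.0000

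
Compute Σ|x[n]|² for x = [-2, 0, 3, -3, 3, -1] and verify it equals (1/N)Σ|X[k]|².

Time domain:
Σ|x[n]|² = |-2|² + |0|² + |3|² + |-3|² + |3|² + |-1|² = 32.0000

Frequency domain:
(1/6)Σ|X[k]|² = (1/6)(|0|² + |-2.5000-0.8660i|² + |-7.5000-0.8660i|² + |8|² + |-7.5000+0.8660i|² + |-2.5000+0.8660i|²) = (1/6)·192.0000 = 32.0000

Both sides agree, confirming Parseval's theorem.

Σ|x[n]|² = (1/N)Σ|X[k]|² = 32.0000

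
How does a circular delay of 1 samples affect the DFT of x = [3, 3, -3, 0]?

Time shift by 1: X_shifted[k] = ω_4^(1k) · X[k]
Shifted x = [0, 3, 3, -3]

DFT(x[n-1]) = [3, -3-6i, 3, -3+6i]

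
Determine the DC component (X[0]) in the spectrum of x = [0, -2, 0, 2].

X[0] = Σ(n=0 to 3) x[n] · ω_4^0 = Σ x[n]
= (0) + (-2) + (0) + (2)

X[0] = 0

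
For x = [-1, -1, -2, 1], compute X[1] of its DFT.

X[1] = Σ(n=0 to 3) x[n] · ω_4^(1n) where ω_4 = e^(-2πi/4)
= (-1)·ω_4^0 + (-1)·ω_4^1 + (-2)·ω_4^2 + (1)·ω_4^3

X[1] = 1+2i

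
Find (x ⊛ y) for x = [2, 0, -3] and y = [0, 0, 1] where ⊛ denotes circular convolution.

(x ⊛ y)[n] = Σ(m=0 to 2) x[m] · y[(n-m) mod 3]

Computing each output sample:
(x ⊛ y)[0] = 0
(x ⊛ y)[1] = -3
(x ⊛ y)[2] = 2

x ⊛ y = [0, -3, 2]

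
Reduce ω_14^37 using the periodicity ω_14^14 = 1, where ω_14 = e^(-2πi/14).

Since ω_14^14 = 1, powers reduce modulo 14.
37 mod 14 = 9
So ω_14^37 = ω_14^9 = e^(-2πi·9/14)

ω_14^37 = ω_14^9 = -0.6235+0.7818i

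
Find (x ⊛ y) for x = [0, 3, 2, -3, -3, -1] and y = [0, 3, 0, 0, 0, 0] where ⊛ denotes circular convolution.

(x ⊛ y)[n] = Σ(m=0 to 5) x[m] · y[(n-m) mod 6]

Computing each output sample:
(x ⊛ y)[0] = -3
(x ⊛ y)[1] = 0
(x ⊛ y)[2] = 9
(x ⊛ y)[3] = 6
(x ⊛ y)[4] = -9
(x ⊛ y)[5] = -9

x ⊛ y = [-3, 0, 9, 6, -9, -9]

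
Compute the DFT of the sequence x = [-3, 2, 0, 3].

X[k] = Σ(n=0 to 3) x[n] · ω_4^(nk)
where ω_4 = e^(-2πi/4)

Computing each X[k]:
X[0] = 2
X[1] = -3+1i
X[2] = -8
X[3] = -3-1i

X = [2, -3+1i, -8, -3-1i]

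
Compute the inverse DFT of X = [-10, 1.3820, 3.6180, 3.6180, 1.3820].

x[n] = (1/5) Σ(k=0 to 4) X[k] · e^(2πikn/5)

Computing each x[n]:
x[0] = 0
x[1] = -3
x[2] = -2
x[3] = -2
x[4] = -3

x = [0, -3, -2, -2, -3]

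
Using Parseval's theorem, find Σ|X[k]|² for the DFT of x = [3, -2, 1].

Parseval: Σ|x[n]|² = (1/N)Σ|X[k]|², so Σ|X[k]|² = N·Σ|x[n]|² = 3·14.0000

Σ|X[k]|² = N·Σ|x[n]|² = 3·14.0000 = 42.0000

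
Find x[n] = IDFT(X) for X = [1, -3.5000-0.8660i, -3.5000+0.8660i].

x[n] = (1/3) Σ(k=0 to 2) X[k] · e^(2πikn/3)

Computing each x[n]:
x[0] = -2
x[1] = 2
x[2] = 1

x = [-2, 2, 1]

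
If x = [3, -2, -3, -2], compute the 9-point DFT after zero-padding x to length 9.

Original 4-point DFT: [-4, 6, 4, 6]
Zero-padded 9-point DFT provides frequency interpolation.

DFT_9([x, 0, ...]) = [-4, 1.9470+5.9720i, 6.4718+1.2636i, 3.5000-0.8660i, 3.5813+0.4877i, 3.5813-0.4877i, 3.5000+0.8660i, 6.4718-1.2636i, 1.9470-5.9720i]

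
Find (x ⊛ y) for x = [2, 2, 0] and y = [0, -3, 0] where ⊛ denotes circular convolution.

(x ⊛ y)[n] = Σ(m=0 to 2) x[m] · y[(n-m) mod 3]

Computing each output sample:
(x ⊛ y)[0] = 0
(x ⊛ y)[1] = -6
(x ⊛ y)[2] = -6

x ⊛ y = [0, -6, -6]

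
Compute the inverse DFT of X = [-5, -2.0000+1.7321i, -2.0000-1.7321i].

x[n] = (1/3) Σ(k=0 to 2) X[k] · e^(2πikn/3)

Computing each x[n]:
x[0] = -3
x[1] = -2
x[2] = 0

x = [-3, -2, 0]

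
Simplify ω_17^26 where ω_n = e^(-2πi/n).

Since ω_17^17 = 1, powers reduce modulo 17.
26 mod 17 = 9
So ω_17^26 = ω_17^9 = e^(-2πi·9/17)

ω_17^26 = ω_17^9 = -0.9830+0.1837i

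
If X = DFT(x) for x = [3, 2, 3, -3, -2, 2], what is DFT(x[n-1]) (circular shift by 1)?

Time shift by 1: X_shifted[k] = ω_6^(1k) · X[k]
Shifted x = [2, 3, 2, 3, -3, -2]

DFT(x[n-1]) = [5, -8.6603i, 5, -3, 5, 8.6603i]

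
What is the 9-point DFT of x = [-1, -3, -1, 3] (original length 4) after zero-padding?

Original 4-point DFT: [-2, 6i, -2, -6i]
Zero-padded 9-point DFT provides frequency interpolation.

DFT_9([x, 0, ...]) = [-2, -4.9718+0.3151i, -2.0813+5.8945i, 4.0000+1.7321i, -0.4470-2.2148i, -0.4470+2.2148i, 4.0000-1.7321i, -2.0813-5.8945i, -4.9718-0.3151i]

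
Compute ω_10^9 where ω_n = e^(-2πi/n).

ω_10^9 = e^(-2πi·9/10)
= cos(-2π·9/10) + i·sin(-2π·9/10)
= cos(-18π/10) + i·sin(-18π/10)

ω_10^9 = cos(-18π/10) + i·sin(-18π/10) = 0.8090+0.5878i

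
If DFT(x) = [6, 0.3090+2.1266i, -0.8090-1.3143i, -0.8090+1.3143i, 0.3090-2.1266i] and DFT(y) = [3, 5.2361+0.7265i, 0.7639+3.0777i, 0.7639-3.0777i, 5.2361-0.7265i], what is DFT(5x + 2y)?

By linearity: DFT(5x + 2y) = 5·DFT(x) + 2·DFT(y)
= 5·[6, 0.3090+2.1266i, -0.8090-1.3143i, -0.8090+1.3143i, 0.3090-2.1266i] + 2·[3, 5.2361+0.7265i, 0.7639+3.0777i, 0.7639-3.0777i, 5.2361-0.7265i]

Computing element-wise:
Z[0] = 5·(6) + 2·(3) = 36
Z[1] = 5·(0.3090+2.1266i) + 2·(5.2361+0.7265i) = 12.0172+12.0860i
Z[2] = 5·(-0.8090-1.3143i) + 2·(0.7639+3.0777i) = -2.5172-0.4161i
Z[3] = 5·(-0.8090+1.3143i) + 2·(0.7639-3.0777i) = -2.5172+0.4161i
Z[4] = 5·(0.3090-2.1266i) + 2·(5.2361-0.7265i) = 12.0172-12.0860i

DFT(5x + 2y) = 5·X + 2·Y = [36, 12.0172+12.0860i, -2.5172-0.4161i, -2.5172+0.4161i, 12.0172-12.0860i]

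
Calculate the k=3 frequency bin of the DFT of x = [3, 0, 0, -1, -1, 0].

X[3] = Σ(n=0 to 5) x[n] · ω_6^(3n) where ω_6 = e^(-2πi/6)
= (3)·ω_6^0 + (0)·ω_6^3 + (0)·ω_6^6 + (-1)·ω_6^9 + (-1)·ω_6^12 + (0)·ω_6^15

X[3] = 3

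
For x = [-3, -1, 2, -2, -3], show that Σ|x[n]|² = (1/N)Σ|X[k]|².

Time domain:
Σ|x[n]|² = |-3|² + |-1|² + |2|² + |-2|² + |-3|² = 27.0000

Frequency domain:
(1/5)Σ|X[k]|² = (1/5)(|-7|² + |-4.2361-4.2533i|² + |0.2361+2.6287i|² + |0.2361-2.6287i|² + |-4.2361+4.2533i|²) = (1/5)·135.0000 = 27.0000

Both sides agree, confirming Parseval's theorem.

Σ|x[n]|² = (1/N)Σ|X[k]|² = 27.0000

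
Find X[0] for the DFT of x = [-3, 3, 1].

X[0] = Σ(n=0 to 2) x[n] · ω_3^0 = Σ x[n]
= (-3) + (3) + (1)

X[0] = 1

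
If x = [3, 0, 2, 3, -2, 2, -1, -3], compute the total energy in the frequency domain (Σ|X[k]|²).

Parseval: Σ|x[n]|² = (1/N)Σ|X[k]|², so Σ|X[k]|² = N·Σ|x[n]|² = 8·40.0000

Σ|X[k]|² = N·Σ|x[n]|² = 8·40.0000 = 320.0000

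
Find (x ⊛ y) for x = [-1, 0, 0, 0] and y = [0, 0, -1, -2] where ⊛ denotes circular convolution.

(x ⊛ y)[n] = Σ(m=0 to 3) x[m] · y[(n-m) mod 4]

Computing each output sample:
(x ⊛ y)[0] = 0
(x ⊛ y)[1] = 0
(x ⊛ y)[2] = 1
(x ⊛ y)[3] = 2

x ⊛ y = [0, 0, 1, 2]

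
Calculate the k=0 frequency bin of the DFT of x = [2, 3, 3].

X[0] = Σ(n=0 to 2) x[n] · ω_3^0 = Σ x[n]
= (2) + (3) + (3)

X[0] = 8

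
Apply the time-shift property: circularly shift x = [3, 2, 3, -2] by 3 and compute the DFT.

Time shift by 3: X_shifted[k] = ω_4^(3k) · X[k]
Shifted x = [2, 3, -2, 3]

DFT(x[n-3]) = [6, 4, -6, 4]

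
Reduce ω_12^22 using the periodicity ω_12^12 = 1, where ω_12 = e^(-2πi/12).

Since ω_12^12 = 1, powers reduce modulo 12.
22 mod 12 = 10
So ω_12^22 = ω_12^10 = e^(-2πi·10/12)

ω_12^22 = ω_12^10 = 0.5000+0.8660i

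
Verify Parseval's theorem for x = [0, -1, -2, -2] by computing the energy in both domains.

Time domain:
Σ|x[n]|² = |0|² + |-1|² + |-2|² + |-2|² = 9.0000

Frequency domain:
(1/4)Σ|X[k]|² = (1/4)(|-5|² + |2-1i|² + |1|² + |2+1i|²) = (1/4)·36.0000 = 9.0000

Both sides agree, confirming Parseval's theorem.

Σ|x[n]|² = (1/N)Σ|X[k]|² = 9.0000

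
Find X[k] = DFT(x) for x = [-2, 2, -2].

X[k] = Σ(n=0 to 2) x[n] · ω_3^(nk)
where ω_3 = e^(-2πi/3)

Computing each X[k]:
X[0] = -2
X[1] = -2.0000-3.4641i
X[2] = -2.0000+3.4641i

X = [-2, -2.0000-3.4641i, -2.0000+3.4641i]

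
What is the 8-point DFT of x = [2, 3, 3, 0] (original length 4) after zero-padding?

Original 4-point DFT: [8, -1-3i, 2, -1+3i]
Zero-padded 8-point DFT provides frequency interpolation.

DFT_8([x, 0, ...]) = [8, 4.1213-5.1213i, -1-3i, -0.1213+0.8787i, 2, -0.1213-0.8787i, -1+3i, 4.1213+5.1213i]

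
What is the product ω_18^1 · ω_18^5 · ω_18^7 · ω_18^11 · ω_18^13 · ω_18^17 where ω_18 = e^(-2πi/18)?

The primitive 18th roots of unity are ω_18^k for k coprime to 18: k ∈ {1, 5, 7, 11, 13, 17}
Their product equals the constant term of the cyclotomic polynomial Φ_18(x) up to sign.
For n ≥ 3, the product of all primitive nth roots of unity is 1. (For n=1 it is 1; for n=2 it is -1.)

1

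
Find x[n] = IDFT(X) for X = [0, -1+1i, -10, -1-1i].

x[n] = (1/4) Σ(k=0 to 3) X[k] · e^(2πikn/4)

Computing each x[n]:
x[0] = -3
x[1] = 2
x[2] = -2
x[3] = 3

x = [-3, 2, -2, 3]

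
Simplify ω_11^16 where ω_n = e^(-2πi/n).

Since ω_11^11 = 1, powers reduce modulo 11.
16 mod 11 = 5
So ω_11^16 = ω_11^5 = e^(-2πi·5/11)

ω_11^16 = ω_11^5 = -0.9595-0.2817i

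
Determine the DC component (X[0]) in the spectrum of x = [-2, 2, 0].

X[0] = Σ(n=0 to 2) x[n] · ω_3^0 = Σ x[n]
= (-2) + (2) + (0)

X[0] = 0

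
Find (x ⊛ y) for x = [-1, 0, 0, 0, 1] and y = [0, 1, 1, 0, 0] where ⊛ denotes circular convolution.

(x ⊛ y)[n] = Σ(m=0 to 4) x[m] · y[(n-m) mod 5]

Computing each output sample:
(x ⊛ y)[0] = 1
(x ⊛ y)[1] = 0
(x ⊛ y)[2] = -1
(x ⊛ y)[3] = 0
(x ⊛ y)[4] = 0

x ⊛ y = [1, 0, -1, 0, 0]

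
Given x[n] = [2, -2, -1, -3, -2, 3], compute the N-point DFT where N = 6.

X[k] = Σ(n=0 to 5) x[n] · ω_6^(nk)
where ω_6 = e^(-2πi/6)

Computing each X[k]:
X[0] = -3
X[1] = 7.0000+3.4641i
X[2] = 5.1962i
X[3] = 1
X[4] = -5.1962i
X[5] = 7.0000-3.4641i

X = [-3, 7.0000+3.4641i, 5.1962i, 1, -5.1962i, 7.0000-3.4641i]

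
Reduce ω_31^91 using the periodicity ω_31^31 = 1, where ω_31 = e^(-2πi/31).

Since ω_31^31 = 1, powers reduce modulo 31.
91 mod 31 = 29
So ω_31^91 = ω_31^29 = e^(-2πi·29/31)

ω_31^91 = ω_31^29 = 0.9190+0.3944i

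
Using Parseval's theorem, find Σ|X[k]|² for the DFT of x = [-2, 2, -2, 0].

Parseval: Σ|x[n]|² = (1/N)Σ|X[k]|², so Σ|X[k]|² = N·Σ|x[n]|² = 4·12.0000

Σ|X[k]|² = N·Σ|x[n]|² = 4·12.0000 = 48.0000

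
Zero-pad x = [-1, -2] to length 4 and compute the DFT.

Original 2-point DFT: [-3, 1]
Zero-padded 4-point DFT provides frequency interpolation.

DFT_4([x, 0, ...]) = [-3, -1+2i, 1, -1-2i]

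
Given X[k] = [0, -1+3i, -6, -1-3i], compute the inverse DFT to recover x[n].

x[n] = (1/4) Σ(k=0 to 3) X[k] · e^(2πikn/4)

Computing each x[n]:
x[0] = -2
x[1] = 0
x[2] = -1
x[3] = 3

x = [-2, 0, -1, 3]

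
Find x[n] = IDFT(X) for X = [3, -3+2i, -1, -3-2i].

x[n] = (1/4) Σ(k=0 to 3) X[k] · e^(2πikn/4)

Computing each x[n]:
x[0] = -1
x[1] = 0
x[2] = 2
x[3] = 2

x = [-1, 0, 2, 2]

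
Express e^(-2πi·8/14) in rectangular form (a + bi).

ω_14^8 = e^(-2πi·8/14)
= cos(-2π·8/14) + i·sin(-2π·8/14)
= cos(-16π/14) + i·sin(-16π/14)

ω_14^8 = cos(-16π/14) + i·sin(-16π/14) = -0.9010+0.4339i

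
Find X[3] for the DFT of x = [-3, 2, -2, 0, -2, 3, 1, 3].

X[3] = Σ(n=0 to 7) x[n] · ω_8^(3n) where ω_8 = e^(-2πi/8)
= (-3)·ω_8^0 + (2)·ω_8^3 + (-2)·ω_8^6 + (0)·ω_8^9 + (-2)·ω_8^12 + (3)·ω_8^15 + (1)·ω_8^18 + (3)·ω_8^21

X[3] = -2.4142-0.1716i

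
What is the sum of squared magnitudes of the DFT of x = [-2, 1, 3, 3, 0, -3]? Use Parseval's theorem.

Parseval: Σ|x[n]|² = (1/N)Σ|X[k]|², so Σ|X[k]|² = N·Σ|x[n]|² = 6·32.0000

Σ|X[k]|² = N·Σ|x[n]|² = 6·32.0000 = 192.0000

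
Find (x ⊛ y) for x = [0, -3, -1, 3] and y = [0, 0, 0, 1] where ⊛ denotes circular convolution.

(x ⊛ y)[n] = Σ(m=0 to 3) x[m] · y[(n-m) mod 4]

Computing each output sample:
(x ⊛ y)[0] = -3
(x ⊛ y)[1] = -1
(x ⊛ y)[2] = 3
(x ⊛ y)[3] = 0

x ⊛ y = [-3, -1, 3, 0]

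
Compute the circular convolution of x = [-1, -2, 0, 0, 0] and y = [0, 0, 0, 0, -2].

(x ⊛ y)[n] = Σ(m=0 to 4) x[m] · y[(n-m) mod 5]

Computing each output sample:
(x ⊛ y)[0] = 4
(x ⊛ y)[1] = 0
(x ⊛ y)[2] = 0
(x ⊛ y)[3] = 0
(x ⊛ y)[4] = 2

x ⊛ y = [4, 0, 0, 0, 2]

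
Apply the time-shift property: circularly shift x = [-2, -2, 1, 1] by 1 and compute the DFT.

Time shift by 1: X_shifted[k] = ω_4^(1k) · X[k]
Shifted x = [1, -2, -2, 1]

DFT(x[n-1]) = [-2, 3+3i, 0, 3-3i]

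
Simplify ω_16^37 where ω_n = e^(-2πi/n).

Since ω_16^16 = 1, powers reduce modulo 16.
37 mod 16 = 5
So ω_16^37 = ω_16^5 = e^(-2πi·5/16)

ω_16^37 = ω_16^5 = -0.3827-0.9239i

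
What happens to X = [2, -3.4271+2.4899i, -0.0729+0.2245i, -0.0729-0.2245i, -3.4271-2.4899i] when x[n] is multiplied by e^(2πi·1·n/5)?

Modulation property: DFT(ω_5^(-1n)·x[n]) = X[(k-1) mod 5], so circularly shift X by 1 positions.

X[k-1] = [-3.4271-2.4899i, 2, -3.4271+2.4899i, -0.0729+0.2245i, -0.0729-0.2245i]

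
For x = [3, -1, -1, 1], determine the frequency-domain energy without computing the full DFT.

Parseval: Σ|x[n]|² = (1/N)Σ|X[k]|², so Σ|X[k]|² = N·Σ|x[n]|² = 4·12.0000

Σ|X[k]|² = N·Σ|x[n]|² = 4·12.0000 = 48.0000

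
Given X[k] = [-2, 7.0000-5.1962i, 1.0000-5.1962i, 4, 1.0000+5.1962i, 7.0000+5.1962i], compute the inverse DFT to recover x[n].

x[n] = (1/6) Σ(k=0 to 5) X[k] · e^(2πikn/6)

Computing each x[n]:
x[0] = 3
x[1] = 3
x[2] = -1
x[3] = -3
x[4] = -1
x[5] = -3

x = [3, 3, -1, -3, -1, -3]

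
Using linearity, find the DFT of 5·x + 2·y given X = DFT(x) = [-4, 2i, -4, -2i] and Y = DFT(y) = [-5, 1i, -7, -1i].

By linearity: DFT(5x + 2y) = 5·DFT(x) + 2·DFT(y)
= 5·[-4, 2i, -4, -2i] + 2·[-5, 1i, -7, -1i]

Computing element-wise:
Z[0] = 5·(-4) + 2·(-5) = -30
Z[1] = 5·(2i) + 2·(1i) = 12i
Z[2] = 5·(-4) + 2·(-7) = -34
Z[3] = 5·(-2i) + 2·(-1i) = -12i

DFT(5x + 2y) = 5·X + 2·Y = [-30, 12i, -34, -12i]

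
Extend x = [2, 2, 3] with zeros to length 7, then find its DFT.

Original 3-point DFT: [7, -0.5000+0.8660i, -0.5000-0.8660i]
Zero-padded 7-point DFT provides frequency interpolation.

DFT_7([x, 0, ...]) = [7, 2.5794-4.4884i, -1.1479-0.6482i, 2.0685+1.4777i, 2.0685-1.4777i, -1.1479+0.6482i, 2.5794+4.4884i]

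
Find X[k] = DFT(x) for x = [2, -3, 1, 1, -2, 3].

X[k] = Σ(n=0 to 5) x[n] · ω_6^(nk)
where ω_6 = e^(-2πi/6)

Computing each X[k]:
X[0] = 2
X[1] = 1.5000+2.5981i
X[2] = 3.5000+7.7942i
X[3] = 0
X[4] = 3.5000-7.7942i
X[5] = 1.5000-2.5981i

X = [2, 1.5000+2.5981i, 3.5000+7.7942i, 0, 3.5000-7.7942i, 1.5000-2.5981i]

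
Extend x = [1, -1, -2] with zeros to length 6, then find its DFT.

Original 3-point DFT: [-2, 2.5000-0.8660i, 2.5000+0.8660i]
Zero-padded 6-point DFT provides frequency interpolation.

DFT_6([x, 0, ...]) = [-2, 1.5000+2.5981i, 2.5000-0.8660i, 0, 2.5000+0.8660i, 1.5000-2.5981i]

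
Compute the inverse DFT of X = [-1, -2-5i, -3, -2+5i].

x[n] = (1/4) Σ(k=0 to 3) X[k] · e^(2πikn/4)

Computing each x[n]:
x[0] = -2
x[1] = 3
x[2] = 0
x[3] = -2

x = [-2, 3, 0, -2]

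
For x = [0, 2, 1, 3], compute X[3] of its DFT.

X[3] = Σ(n=0 to 3) x[n] · ω_4^(3n) where ω_4 = e^(-2πi/4)
= (0)·ω_4^0 + (2)·ω_4^3 + (1)·ω_4^6 + (3)·ω_4^9

X[3] = -1-1i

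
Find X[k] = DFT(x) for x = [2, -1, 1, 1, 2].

X[k] = Σ(n=0 to 4) x[n] · ω_5^(nk)
where ω_5 = e^(-2πi/5)

Computing each X[k]:
X[0] = 5
X[1] = 0.6910+2.8532i
X[2] = 1.8090+1.7634i
X[3] = 1.8090-1.7634i
X[4] = 0.6910-2.8532i

X = [5, 0.6910+2.8532i, 1.8090+1.7634i, 1.8090-1.7634i, 0.6910-2.8532i]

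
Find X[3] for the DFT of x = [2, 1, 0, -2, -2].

X[3] = Σ(n=0 to 4) x[n] · ω_5^(3n) where ω_5 = e^(-2πi/5)
= (2)·ω_5^0 + (1)·ω_5^3 + (0)·ω_5^6 + (-2)·ω_5^9 + (-2)·ω_5^12

X[3] = 2.1910-0.1388i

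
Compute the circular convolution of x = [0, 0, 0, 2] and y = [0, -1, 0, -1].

(x ⊛ y)[n] = Σ(m=0 to 3) x[m] · y[(n-m) mod 4]

Computing each output sample:
(x ⊛ y)[0] = -2
(x ⊛ y)[1] = 0
(x ⊛ y)[2] = -2
(x ⊛ y)[3] = 0

x ⊛ y = [-2, 0, -2, 0]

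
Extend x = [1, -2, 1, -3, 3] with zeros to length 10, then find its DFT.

Original 5-point DFT: [0, 2.9271+2.4041i, -0.4271+6.7432i, -0.4271-6.7432i, 2.9271-2.4041i]
Zero-padded 10-point DFT provides frequency interpolation.

DFT_10([x, 0, ...]) = [0, -1.8090+1.3143i, 2.9271+2.4041i, -0.6910-2.1266i, -0.4271+6.7432i, 10, -0.4271-6.7432i, -0.6910+2.1266i, 2.9271-2.4041i, -1.8090-1.3143i]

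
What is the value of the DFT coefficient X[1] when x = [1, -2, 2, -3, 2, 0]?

X[1] = Σ(n=0 to 5) x[n] · ω_6^(1n) where ω_6 = e^(-2πi/6)
= (1)·ω_6^0 + (-2)·ω_6^1 + (2)·ω_6^2 + (-3)·ω_6^3 + (2)·ω_6^4 + (0)·ω_6^5

X[1] = 1.0000+1.7321i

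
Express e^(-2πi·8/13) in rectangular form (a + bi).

ω_13^8 = e^(-2πi·8/13)
= cos(-2π·8/13) + i·sin(-2π·8/13)
= cos(-16π/13) + i·sin(-16π/13)

ω_13^8 = cos(-16π/13) + i·sin(-16π/13) = -0.7485+0.6631i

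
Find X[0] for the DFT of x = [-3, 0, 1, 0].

X[0] = Σ(n=0 to 3) x[n] · ω_4^0 = Σ x[n]
= (-3) + (0) + (1) + (0)

X[0] = -2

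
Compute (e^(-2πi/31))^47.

Since ω_31^31 = 1, powers reduce modulo 31.
47 mod 31 = 16
So ω_31^47 = ω_31^16 = e^(-2πi·16/31)

ω_31^47 = ω_31^16 = -0.9949+0.1012i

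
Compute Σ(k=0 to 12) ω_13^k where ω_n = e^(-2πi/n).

Sum of all nth roots of unity equals 0 for n > 1 (geometric series with r ≠ 1).

0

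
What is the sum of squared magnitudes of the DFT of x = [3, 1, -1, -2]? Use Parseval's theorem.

Parseval: Σ|x[n]|² = (1/N)Σ|X[k]|², so Σ|X[k]|² = N·Σ|x[n]|² = 4·15.0000

Σ|X[k]|² = N·Σ|x[n]|² = 4·15.0000 = 60.0000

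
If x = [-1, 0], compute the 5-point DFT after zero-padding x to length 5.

Original 2-point DFT: [-1, -1]
Zero-padded 5-point DFT provides frequency interpolation.

DFT_5([x, 0, ...]) = [-1, -1, -1, -1, -1]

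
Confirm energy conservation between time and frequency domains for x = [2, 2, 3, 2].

Time domain:
Σ|x[n]|² = |2|² + |2|² + |3|² + |2|² = 21.0000

Frequency domain:
(1/4)Σ|X[k]|² = (1/4)(|9|² + |-1|² + |1|² + |-1|²) = (1/4)·84.0000 = 21.0000

Both sides agree, confirming Parseval's theorem.

Σ|x[n]|² = (1/N)Σ|X[k]|² = 21.0000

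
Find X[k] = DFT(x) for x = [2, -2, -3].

X[k] = Σ(n=0 to 2) x[n] · ω_3^(nk)
where ω_3 = e^(-2πi/3)

Computing each X[k]:
X[0] = -3
X[1] = 4.5000-0.8660i
X[2] = 4.5000+0.8660i

X = [-3, 4.5000-0.8660i, 4.5000+0.8660i]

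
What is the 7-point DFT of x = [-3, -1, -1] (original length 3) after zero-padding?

Original 3-point DFT: [-5, -2, -2]
Zero-padded 7-point DFT provides frequency interpolation.

DFT_7([x, 0, ...]) = [-5, -3.4010+1.7568i, -1.8765+0.5410i, -2.7225-0.3479i, -2.7225+0.3479i, -1.8765-0.5410i, -3.4010-1.7568i]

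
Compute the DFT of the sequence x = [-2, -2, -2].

X[k] = Σ(n=0 to 2) x[n] · ω_3^(nk)
where ω_3 = e^(-2πi/3)

Computing each X[k]:
X[0] = -6
X[1] = 0
X[2] = 0

X = [-6, 0, 0]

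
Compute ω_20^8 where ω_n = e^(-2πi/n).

ω_20^8 = e^(-2πi·8/20)
= cos(-2π·8/20) + i·sin(-2π·8/20)
= cos(-16π/20) + i·sin(-16π/20)

ω_20^8 = cos(-16π/20) + i·sin(-16π/20) = -0.8090-0.5878i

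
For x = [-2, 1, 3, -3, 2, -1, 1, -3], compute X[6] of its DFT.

X[6] = Σ(n=0 to 7) x[n] · ω_8^(6n) where ω_8 = e^(-2πi/8)
= (-2)·ω_8^0 + (1)·ω_8^6 + (3)·ω_8^12 + (-3)·ω_8^18 + (2)·ω_8^24 + (-1)·ω_8^30 + (1)·ω_8^36 + (-3)·ω_8^42

X[6] = -4+6i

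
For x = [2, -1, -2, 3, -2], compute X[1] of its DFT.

X[1] = Σ(n=0 to 4) x[n] · ω_5^(1n) where ω_5 = e^(-2πi/5)
= (2)·ω_5^0 + (-1)·ω_5^1 + (-2)·ω_5^2 + (3)·ω_5^3 + (-2)·ω_5^4

X[1] = 0.2639+1.9879i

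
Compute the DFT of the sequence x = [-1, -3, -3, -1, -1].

X[k] = Σ(n=0 to 4) x[n] · ω_5^(nk)
where ω_5 = e^(-2πi/5)

Computing each X[k]:
X[0] = -9
X[1] = 1.0000+3.0777i
X[2] = 1.0000-0.7265i
X[3] = 1.0000+0.7265i
X[4] = 1.0000-3.0777i

X = [-9, 1.0000+3.0777i, 1.0000-0.7265i, 1.0000+0.7265i, 1.0000-3.0777i]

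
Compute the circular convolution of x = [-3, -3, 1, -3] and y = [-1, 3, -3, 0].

(x ⊛ y)[n] = Σ(m=0 to 3) x[m] · y[(n-m) mod 4]

Computing each output sample:
(x ⊛ y)[0] = -9
(x ⊛ y)[1] = 3
(x ⊛ y)[2] = -1
(x ⊛ y)[3] = 15

x ⊛ y = [-9, 3, -1, 15]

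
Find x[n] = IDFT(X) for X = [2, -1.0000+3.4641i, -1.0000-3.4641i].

x[n] = (1/3) Σ(k=0 to 2) X[k] · e^(2πikn/3)

Computing each x[n]:
x[0] = 0
x[1] = -1
x[2] = 3

x = [0, -1, 3]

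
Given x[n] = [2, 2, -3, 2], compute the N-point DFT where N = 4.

X[k] = Σ(n=0 to 3) x[n] · ω_4^(nk)
where ω_4 = e^(-2πi/4)

Computing each X[k]:
X[0] = 3
X[1] = 5
X[2] = -5
X[3] = 5

X = [3, 5, -5, 5]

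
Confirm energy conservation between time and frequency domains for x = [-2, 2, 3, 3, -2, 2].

Time domain:
Σ|x[n]|² = |-2|² + |2|² + |3|² + |3|² + |-2|² + |2|² = 34.0000

Frequency domain:
(1/6)Σ|X[k]|² = (1/6)(|6|² + |-3.5000-4.3301i|² + |-1.5000+4.3301i|² + |-8|² + |-1.5000-4.3301i|² + |-3.5000+4.3301i|²) = (1/6)·204.0000 = 34.0000

Both sides agree, confirming Parseval's theorem.

Σ|x[n]|² = (1/N)Σ|X[k]|² = 34.0000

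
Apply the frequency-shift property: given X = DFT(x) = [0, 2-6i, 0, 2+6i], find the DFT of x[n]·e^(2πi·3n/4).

Modulation property: DFT(ω_4^(-3n)·x[n]) = X[(k-3) mod 4], so circularly shift X by 3 positions.

X[k-3] = [2-6i, 0, 2+6i, 0]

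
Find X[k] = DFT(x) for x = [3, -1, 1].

X[k] = Σ(n=0 to 2) x[n] · ω_3^(nk)
where ω_3 = e^(-2πi/3)

Computing each X[k]:
X[0] = 3
X[1] = 3.0000+1.7321i
X[2] = 3.0000-1.7321i

X = [3, 3.0000+1.7321i, 3.0000-1.7321i]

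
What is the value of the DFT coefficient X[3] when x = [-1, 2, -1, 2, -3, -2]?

X[3] = Σ(n=0 to 5) x[n] · ω_6^(3n) where ω_6 = e^(-2πi/6)
= (-1)·ω_6^0 + (2)·ω_6^3 + (-1)·ω_6^6 + (2)·ω_6^9 + (-3)·ω_6^12 + (-2)·ω_6^15

X[3] = -7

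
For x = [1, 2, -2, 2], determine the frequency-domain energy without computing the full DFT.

Parseval: Σ|x[n]|² = (1/N)Σ|X[k]|², so Σ|X[k]|² = N·Σ|x[n]|² = 4·13.0000

Σ|X[k]|² = N·Σ|x[n]|² = 4·13.0000 = 52.0000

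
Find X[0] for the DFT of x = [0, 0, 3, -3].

X[0] = Σ(n=0 to 3) x[n] · ω_4^0 = Σ x[n]
= (0) + (0) + (3) + (-3)

X[0] = 0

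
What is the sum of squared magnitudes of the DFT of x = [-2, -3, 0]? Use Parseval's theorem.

Parseval: Σ|x[n]|² = (1/N)Σ|X[k]|², so Σ|X[k]|² = N·Σ|x[n]|² = 3·13.0000

Σ|X[k]|² = N·Σ|x[n]|² = 3·13.0000 = 39.0000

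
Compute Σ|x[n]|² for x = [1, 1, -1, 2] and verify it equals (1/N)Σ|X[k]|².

Time domain:
Σ|x[n]|² = |1|² + |1|² + |-1|² + |2|² = 7.0000

Frequency domain:
(1/4)Σ|X[k]|² = (1/4)(|3|² + |2+1i|² + |-3|² + |2-1i|²) = (1/4)·28.0000 = 7.0000

Both sides agree, confirming Parseval's theorem.

Σ|x[n]|² = (1/N)Σ|X[k]|² = 7.0000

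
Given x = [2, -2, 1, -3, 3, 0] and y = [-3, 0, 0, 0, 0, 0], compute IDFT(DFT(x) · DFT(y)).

(x ⊛ y)[n] = Σ(m=0 to 5) x[m] · y[(n-m) mod 6]

Computing each output sample:
(x ⊛ y)[0] = -6
(x ⊛ y)[1] = 6
(x ⊛ y)[2] = -3
(x ⊛ y)[3] = 9
(x ⊛ y)[4] = -9
(x ⊛ y)[5] = 0

x ⊛ y = [-6, 6, -3, 9, -9, 0]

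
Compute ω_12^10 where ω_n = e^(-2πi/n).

ω_12^10 = e^(-2πi·10/12)
= cos(-2π·10/12) + i·sin(-2π·10/12)
= cos(-20π/12) + i·sin(-20π/12)

ω_12^10 = cos(-20π/12) + i·sin(-20π/12) = 0.5000+0.8660i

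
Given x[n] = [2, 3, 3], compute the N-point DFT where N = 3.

X[k] = Σ(n=0 to 2) x[n] · ω_3^(nk)
where ω_3 = e^(-2πi/3)

Computing each X[k]:
X[0] = 8
X[1] = -1
X[2] = -1

X = [8, -1, -1]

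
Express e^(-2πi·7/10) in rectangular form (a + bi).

ω_10^7 = e^(-2πi·7/10)
= cos(-2π·7/10) + i·sin(-2π·7/10)
= cos(-14π/10) + i·sin(-14π/10)

ω_10^7 = cos(-14π/10) + i·sin(-14π/10) = -0.3090+0.9511i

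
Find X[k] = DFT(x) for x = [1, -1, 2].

X[k] = Σ(n=0 to 2) x[n] · ω_3^(nk)
where ω_3 = e^(-2πi/3)

Computing each X[k]:
X[0] = 2
X[1] = 0.5000+2.5981i
X[2] = 0.5000-2.5981i

X = [2, 0.5000+2.5981i, 0.5000-2.5981i]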